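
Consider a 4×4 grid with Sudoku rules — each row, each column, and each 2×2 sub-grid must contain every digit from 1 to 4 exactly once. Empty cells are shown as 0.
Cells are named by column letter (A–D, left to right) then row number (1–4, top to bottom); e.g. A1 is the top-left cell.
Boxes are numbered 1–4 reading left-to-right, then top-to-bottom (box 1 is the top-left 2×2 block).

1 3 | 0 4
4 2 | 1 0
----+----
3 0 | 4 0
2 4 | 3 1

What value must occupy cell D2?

3

Row 2 already contains {1, 2, 4}.
Column D already contains {1, 4}.
Its 2×2 block (box 2) already contains {1, 4}.
The only value from 1–4 not eliminated is 3, so D2 = 3.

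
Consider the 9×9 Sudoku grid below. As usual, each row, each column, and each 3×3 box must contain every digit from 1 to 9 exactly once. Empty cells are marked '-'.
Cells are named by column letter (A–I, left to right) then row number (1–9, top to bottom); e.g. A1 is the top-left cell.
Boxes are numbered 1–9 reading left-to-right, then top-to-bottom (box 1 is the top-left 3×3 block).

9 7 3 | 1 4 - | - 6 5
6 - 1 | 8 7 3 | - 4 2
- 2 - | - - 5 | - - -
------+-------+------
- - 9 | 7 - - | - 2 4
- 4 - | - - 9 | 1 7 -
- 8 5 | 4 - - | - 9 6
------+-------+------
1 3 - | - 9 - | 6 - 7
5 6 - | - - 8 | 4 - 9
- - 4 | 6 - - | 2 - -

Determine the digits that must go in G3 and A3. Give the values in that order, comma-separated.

For G3:
  Consider where 7 can go in row 3.
  A3 is out (box 1 already has a 7). C3 is out (box 1 already has a 7). D3 is out (column D already has a 7). E3 is out (column E already has a 7). The remaining empty cells in row 3 are similarly blocked.
  So the only cell in row 3 that can hold 7 is G3.
  So G3 = 7.
For A3:
  Consider where 4 can go in box 1.
  B2 is out (row 2 already has a 4).
  C3 is out (column C already has a 4).
  So the only cell in box 1 that can hold 4 is A3.
  So A3 = 4.

7,4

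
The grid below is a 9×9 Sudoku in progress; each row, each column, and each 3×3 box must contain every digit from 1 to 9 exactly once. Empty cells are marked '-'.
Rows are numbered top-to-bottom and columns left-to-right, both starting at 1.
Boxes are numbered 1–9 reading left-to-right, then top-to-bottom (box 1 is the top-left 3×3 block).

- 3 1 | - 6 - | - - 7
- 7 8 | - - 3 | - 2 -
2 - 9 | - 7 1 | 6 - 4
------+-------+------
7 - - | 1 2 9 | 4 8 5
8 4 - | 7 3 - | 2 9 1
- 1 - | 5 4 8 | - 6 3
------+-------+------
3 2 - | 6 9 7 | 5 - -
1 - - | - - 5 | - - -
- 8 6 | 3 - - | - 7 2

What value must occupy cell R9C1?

Cell R9C1 itself could take any of {4, 5, 9} by direct elimination.
Consider where 5 can go in box 7.
R7C3 is out (row 7 already has a 5).
R8C2 is out (row 8 already has a 5).
R8C3 is out (row 8 already has a 5).
So the only cell in box 7 that can hold 5 is R9C1.
Therefore R9C1 = 5.

5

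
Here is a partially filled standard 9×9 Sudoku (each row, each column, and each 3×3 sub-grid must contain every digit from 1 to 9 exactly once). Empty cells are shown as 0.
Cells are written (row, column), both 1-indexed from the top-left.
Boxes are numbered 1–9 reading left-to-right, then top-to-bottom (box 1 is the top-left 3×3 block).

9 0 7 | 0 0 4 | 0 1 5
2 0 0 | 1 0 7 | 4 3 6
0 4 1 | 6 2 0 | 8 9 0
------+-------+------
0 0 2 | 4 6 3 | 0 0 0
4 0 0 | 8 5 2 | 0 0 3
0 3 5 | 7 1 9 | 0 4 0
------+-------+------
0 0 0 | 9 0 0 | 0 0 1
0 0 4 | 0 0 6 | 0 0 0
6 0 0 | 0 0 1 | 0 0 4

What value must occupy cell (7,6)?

Cell (7,6) itself could take any of {5, 8} by direct elimination.
Consider where 8 can go in column 6.
(3,6) is out (row 3 already has a 8).
So the only cell in column 6 that can hold 8 is (7,6).
Therefore (7,6) = 8.

8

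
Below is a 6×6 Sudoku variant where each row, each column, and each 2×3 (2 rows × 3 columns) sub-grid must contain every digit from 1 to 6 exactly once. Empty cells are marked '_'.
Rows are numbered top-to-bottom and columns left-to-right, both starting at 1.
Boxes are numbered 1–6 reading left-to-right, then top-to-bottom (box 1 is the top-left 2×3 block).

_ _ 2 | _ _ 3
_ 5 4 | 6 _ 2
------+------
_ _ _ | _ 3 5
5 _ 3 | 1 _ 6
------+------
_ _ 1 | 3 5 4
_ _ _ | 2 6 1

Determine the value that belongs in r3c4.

Row 3 already contains {3, 5}.
Column 4 already contains {1, 2, 3, 6}.
Its 2×3 block (box 4) already contains {1, 3, 5, 6}.
The only value from 1–6 not eliminated is 4, so r3c4 = 4.

4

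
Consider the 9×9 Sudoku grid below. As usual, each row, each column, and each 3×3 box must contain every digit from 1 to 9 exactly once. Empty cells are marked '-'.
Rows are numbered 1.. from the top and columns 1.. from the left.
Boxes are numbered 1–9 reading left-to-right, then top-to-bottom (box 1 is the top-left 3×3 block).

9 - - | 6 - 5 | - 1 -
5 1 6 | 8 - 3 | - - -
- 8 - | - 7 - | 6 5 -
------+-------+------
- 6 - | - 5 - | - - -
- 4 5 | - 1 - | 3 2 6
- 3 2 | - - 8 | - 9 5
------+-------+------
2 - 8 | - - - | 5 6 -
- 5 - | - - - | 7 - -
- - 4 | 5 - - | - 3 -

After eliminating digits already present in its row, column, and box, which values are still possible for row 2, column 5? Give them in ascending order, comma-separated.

Row 2 already contains {1, 3, 5, 6, 8}.
Column 5 already contains {1, 5, 7}.
Its 3×3 block (box 2) already contains {3, 5, 6, 7, 8}.
Removing those from 1–9 leaves {2, 4, 9} as the candidates for row 2, column 5.

2,4,9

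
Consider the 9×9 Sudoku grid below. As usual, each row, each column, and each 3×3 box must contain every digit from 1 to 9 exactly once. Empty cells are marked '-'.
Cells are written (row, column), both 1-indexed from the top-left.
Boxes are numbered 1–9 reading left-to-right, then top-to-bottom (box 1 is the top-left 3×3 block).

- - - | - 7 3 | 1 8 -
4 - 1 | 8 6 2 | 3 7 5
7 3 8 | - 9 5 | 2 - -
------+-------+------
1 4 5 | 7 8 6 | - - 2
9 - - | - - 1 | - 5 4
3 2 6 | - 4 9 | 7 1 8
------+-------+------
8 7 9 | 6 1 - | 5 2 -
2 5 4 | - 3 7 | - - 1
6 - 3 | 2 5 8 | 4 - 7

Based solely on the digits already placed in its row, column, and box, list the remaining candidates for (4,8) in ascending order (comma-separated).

3,9

Row 4 already contains {1, 2, 4, 5, 6, 7, 8}.
Column 8 already contains {1, 2, 5, 7, 8}.
Its 3×3 block (box 6) already contains {1, 2, 4, 5, 7, 8}.
Removing those from 1–9 leaves {3, 9} as the candidates for (4,8).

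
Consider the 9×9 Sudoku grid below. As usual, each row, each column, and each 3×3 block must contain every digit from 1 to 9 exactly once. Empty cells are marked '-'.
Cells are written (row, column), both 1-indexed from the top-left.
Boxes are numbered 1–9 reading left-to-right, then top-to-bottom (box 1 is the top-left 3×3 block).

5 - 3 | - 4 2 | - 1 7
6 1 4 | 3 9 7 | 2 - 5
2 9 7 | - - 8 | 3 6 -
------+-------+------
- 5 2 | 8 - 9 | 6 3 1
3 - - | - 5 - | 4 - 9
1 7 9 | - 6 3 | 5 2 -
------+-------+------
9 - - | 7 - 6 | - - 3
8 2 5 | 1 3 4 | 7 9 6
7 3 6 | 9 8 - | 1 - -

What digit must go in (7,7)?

8

Row 7 already contains {3, 6, 7, 9}.
Column 7 already contains {1, 2, 3, 4, 5, 6, 7}.
Its 3×3 block (box 9) already contains {1, 3, 6, 7, 9}.
The only value from 1–9 not eliminated is 8, so (7,7) = 8.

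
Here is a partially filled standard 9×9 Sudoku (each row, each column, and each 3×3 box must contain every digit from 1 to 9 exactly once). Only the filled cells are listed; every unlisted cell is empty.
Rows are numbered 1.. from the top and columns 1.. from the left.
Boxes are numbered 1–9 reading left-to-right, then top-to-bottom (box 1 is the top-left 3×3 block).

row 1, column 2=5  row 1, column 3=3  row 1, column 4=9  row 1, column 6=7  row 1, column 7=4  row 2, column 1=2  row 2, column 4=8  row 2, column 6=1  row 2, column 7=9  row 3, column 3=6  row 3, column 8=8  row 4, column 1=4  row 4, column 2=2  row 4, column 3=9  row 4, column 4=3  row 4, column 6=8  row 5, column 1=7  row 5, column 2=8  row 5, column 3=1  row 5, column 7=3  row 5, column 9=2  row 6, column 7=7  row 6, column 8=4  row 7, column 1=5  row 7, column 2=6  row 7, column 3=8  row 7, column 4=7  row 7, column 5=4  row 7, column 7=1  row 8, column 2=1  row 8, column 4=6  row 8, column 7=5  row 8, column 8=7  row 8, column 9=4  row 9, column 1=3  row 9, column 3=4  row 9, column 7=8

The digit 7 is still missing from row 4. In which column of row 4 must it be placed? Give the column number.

Consider where 7 can go in row 4.
row 4, column 7 is out (column 7 already has a 7).
row 4, column 8 is out (column 8 already has a 7).
row 4, column 9 is out (box 6 already has a 7).
So the only cell in row 4 that can hold 7 is row 4, column 5.
That is column 5.

5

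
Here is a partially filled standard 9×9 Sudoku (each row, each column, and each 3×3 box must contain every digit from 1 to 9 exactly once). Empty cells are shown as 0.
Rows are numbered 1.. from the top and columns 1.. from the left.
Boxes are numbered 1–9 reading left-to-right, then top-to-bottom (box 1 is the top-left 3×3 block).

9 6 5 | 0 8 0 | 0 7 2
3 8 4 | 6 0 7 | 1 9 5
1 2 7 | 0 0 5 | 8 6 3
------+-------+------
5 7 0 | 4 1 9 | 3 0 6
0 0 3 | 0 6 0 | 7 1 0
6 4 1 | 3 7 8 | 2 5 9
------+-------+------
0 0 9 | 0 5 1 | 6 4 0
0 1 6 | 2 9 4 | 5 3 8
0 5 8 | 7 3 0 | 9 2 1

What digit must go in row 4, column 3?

Row 4 already contains {1, 3, 4, 5, 6, 7, 9}.
Column 3 already contains {1, 3, 4, 5, 6, 7, 8, 9}.
Its 3×3 block (box 4) already contains {1, 3, 4, 5, 6, 7}.
The only value from 1–9 not eliminated is 2, so row 4, column 3 = 2.

2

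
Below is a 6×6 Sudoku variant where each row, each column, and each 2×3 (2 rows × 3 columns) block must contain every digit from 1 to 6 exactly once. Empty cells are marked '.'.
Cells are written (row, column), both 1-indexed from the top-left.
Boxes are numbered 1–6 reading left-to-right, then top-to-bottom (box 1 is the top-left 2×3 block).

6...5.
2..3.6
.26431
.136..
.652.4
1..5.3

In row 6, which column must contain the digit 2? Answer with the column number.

3

Consider where 2 can go in row 6.
(6,2) is out (column 2 already has a 2).
(6,5) is out (box 6 already has a 2).
So the only cell in row 6 that can hold 2 is (6,3).
That is column 3.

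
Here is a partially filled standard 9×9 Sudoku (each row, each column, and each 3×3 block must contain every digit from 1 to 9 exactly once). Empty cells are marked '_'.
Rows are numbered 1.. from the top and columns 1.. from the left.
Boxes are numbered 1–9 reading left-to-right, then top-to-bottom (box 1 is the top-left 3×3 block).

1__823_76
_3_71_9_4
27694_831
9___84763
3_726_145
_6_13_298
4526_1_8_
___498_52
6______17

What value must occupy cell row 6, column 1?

5

Row 6 already contains {1, 2, 3, 6, 8, 9}.
Column 1 already contains {1, 2, 3, 4, 6, 9}.
Its 3×3 block (box 4) already contains {3, 6, 7, 9}.
The only value from 1–9 not eliminated is 5, so row 6, column 1 = 5.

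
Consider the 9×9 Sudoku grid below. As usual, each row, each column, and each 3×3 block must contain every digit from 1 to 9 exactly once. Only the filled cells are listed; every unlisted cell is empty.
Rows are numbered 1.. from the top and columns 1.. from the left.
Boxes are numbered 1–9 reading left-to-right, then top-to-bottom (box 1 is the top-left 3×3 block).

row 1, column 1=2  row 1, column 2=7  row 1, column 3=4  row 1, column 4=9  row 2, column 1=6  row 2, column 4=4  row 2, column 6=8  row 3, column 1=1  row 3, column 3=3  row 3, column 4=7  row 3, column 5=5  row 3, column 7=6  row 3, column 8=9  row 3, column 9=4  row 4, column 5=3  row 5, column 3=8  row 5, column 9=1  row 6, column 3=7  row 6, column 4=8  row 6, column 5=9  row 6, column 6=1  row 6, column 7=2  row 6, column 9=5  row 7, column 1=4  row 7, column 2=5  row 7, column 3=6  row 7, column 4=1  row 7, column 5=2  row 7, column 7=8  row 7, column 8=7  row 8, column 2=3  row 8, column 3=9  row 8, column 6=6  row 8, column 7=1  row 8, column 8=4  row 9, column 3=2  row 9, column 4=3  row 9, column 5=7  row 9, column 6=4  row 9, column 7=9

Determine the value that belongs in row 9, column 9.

6

Row 9 already contains {2, 3, 4, 7, 9}.
Column 9 already contains {1, 4, 5}.
Its 3×3 block (box 9) already contains {1, 4, 7, 8, 9}.
The only value from 1–9 not eliminated is 6, so row 9, column 9 = 6.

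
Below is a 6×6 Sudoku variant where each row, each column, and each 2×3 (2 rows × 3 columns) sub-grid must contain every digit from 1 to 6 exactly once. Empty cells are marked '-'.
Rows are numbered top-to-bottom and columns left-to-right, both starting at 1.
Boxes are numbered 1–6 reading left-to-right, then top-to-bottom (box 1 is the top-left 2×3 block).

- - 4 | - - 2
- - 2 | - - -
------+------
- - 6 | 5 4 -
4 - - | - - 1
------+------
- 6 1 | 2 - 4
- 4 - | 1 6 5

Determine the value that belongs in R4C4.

Cell R4C4 itself could take any of {3, 6} by direct elimination.
Consider where 6 can go in row 4.
R4C2 is out (column 2 already has a 6).
R4C3 is out (column 3 already has a 6).
R4C5 is out (column 5 already has a 6).
So the only cell in row 4 that can hold 6 is R4C4.
Therefore R4C4 = 6.

6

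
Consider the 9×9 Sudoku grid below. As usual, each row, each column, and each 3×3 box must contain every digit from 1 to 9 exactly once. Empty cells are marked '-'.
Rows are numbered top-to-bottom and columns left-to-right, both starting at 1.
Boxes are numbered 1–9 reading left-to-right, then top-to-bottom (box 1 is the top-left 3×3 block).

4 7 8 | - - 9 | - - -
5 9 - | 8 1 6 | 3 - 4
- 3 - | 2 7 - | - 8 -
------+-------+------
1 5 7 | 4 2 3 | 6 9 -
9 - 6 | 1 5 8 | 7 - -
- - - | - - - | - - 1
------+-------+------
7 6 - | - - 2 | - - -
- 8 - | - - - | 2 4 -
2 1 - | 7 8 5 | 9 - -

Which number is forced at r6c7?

4

Cell r6c7 itself could take any of {4, 5, 8} by direct elimination.
Consider where 4 can go in column 7.
r1c7 is out (row 1 already has a 4).
r3c7 is out (box 3 already has a 4).
r7c7 is out (box 9 already has a 4).
So the only cell in column 7 that can hold 4 is r6c7.
Therefore r6c7 = 4.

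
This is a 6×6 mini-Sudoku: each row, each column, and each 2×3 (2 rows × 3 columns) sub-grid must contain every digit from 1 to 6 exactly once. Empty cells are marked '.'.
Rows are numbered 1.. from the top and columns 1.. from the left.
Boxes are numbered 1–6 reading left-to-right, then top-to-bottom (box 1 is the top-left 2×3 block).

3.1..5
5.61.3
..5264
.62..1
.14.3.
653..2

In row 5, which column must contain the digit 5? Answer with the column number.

Consider where 5 can go in row 5.
row 5, column 1 is out (column 1 already has a 5).
row 5, column 6 is out (column 6 already has a 5).
So the only cell in row 5 that can hold 5 is row 5, column 4.
That is column 4.

4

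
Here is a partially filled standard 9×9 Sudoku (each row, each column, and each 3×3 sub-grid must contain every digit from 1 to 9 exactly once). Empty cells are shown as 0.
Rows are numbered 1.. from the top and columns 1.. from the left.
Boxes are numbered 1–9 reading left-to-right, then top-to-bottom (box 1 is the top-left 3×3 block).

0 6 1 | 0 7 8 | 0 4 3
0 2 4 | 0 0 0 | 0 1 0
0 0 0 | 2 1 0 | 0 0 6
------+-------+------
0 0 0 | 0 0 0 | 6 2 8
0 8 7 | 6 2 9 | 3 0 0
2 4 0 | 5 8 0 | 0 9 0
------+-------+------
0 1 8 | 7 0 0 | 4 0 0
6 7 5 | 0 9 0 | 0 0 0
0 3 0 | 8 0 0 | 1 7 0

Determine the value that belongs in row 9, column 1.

Cell row 9, column 1 itself could take any of {4, 9} by direct elimination.
Consider where 4 can go in column 1.
row 1, column 1 is out (row 1 already has a 4). row 2, column 1 is out (row 2 already has a 4). row 3, column 1 is out (box 1 already has a 4). row 4, column 1 is out (box 4 already has a 4). The remaining empty cells in column 1 are similarly blocked.
So the only cell in column 1 that can hold 4 is row 9, column 1.
Therefore row 9, column 1 = 4.

4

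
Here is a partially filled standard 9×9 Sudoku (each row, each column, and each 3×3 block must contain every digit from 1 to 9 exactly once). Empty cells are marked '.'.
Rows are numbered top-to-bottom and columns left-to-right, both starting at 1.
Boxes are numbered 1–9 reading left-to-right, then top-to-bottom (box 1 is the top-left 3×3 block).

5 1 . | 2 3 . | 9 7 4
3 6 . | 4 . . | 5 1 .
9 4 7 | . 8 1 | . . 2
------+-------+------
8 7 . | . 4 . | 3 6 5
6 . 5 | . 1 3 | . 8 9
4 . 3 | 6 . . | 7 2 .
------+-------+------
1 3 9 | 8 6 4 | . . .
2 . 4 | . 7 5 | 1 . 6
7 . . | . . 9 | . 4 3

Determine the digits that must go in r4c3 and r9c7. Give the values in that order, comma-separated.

1,8

For r4c3:
  Consider where 1 can go in box 4.
  r5c2 is out (row 5 already has a 1).
  r6c2 is out (column 2 already has a 1).
  So the only cell in box 4 that can hold 1 is r4c3.
  So r4c3 = 1.
For r9c7:
  Consider where 8 can go in box 9.
  r7c7 is out (row 7 already has a 8).
  r7c8 is out (row 7 already has a 8).
  r7c9 is out (row 7 already has a 8).
  r8c8 is out (column 8 already has a 8).
  So the only cell in box 9 that can hold 8 is r9c7.
  So r9c7 = 8.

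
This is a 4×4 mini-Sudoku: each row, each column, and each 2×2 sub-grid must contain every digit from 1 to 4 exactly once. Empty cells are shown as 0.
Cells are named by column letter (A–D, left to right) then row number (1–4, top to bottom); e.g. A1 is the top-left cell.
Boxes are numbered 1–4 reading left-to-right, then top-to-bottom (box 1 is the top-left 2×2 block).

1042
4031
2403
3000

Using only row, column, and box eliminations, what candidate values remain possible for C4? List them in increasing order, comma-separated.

1,2

Row 4 already contains {3}.
Column C already contains {3, 4}.
Its 2×2 block (box 4) already contains {3}.
Removing those from 1–4 leaves {1, 2} as the candidates for C4.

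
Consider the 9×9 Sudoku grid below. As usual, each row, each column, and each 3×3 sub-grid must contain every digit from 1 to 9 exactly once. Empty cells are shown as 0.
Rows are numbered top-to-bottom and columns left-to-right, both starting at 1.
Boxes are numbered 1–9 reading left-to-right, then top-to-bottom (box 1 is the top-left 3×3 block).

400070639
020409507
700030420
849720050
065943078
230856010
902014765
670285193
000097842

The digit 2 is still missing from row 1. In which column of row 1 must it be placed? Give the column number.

Consider where 2 can go in row 1.
R1C2 is out (column 2 already has a 2).
R1C3 is out (column 3 already has a 2).
R1C4 is out (column 4 already has a 2).
So the only cell in row 1 that can hold 2 is R1C6.
That is column 6.

6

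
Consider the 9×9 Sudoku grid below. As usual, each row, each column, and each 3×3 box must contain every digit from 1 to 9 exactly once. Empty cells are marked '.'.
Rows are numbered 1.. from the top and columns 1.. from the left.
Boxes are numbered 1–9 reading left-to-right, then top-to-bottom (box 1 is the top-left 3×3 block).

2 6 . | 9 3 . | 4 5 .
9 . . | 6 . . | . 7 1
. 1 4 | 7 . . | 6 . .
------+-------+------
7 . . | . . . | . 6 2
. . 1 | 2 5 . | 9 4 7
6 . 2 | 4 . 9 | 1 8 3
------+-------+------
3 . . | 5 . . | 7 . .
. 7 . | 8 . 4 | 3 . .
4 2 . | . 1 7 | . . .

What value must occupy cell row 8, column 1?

1

Cell row 8, column 1 itself could take any of {1, 5} by direct elimination.
Consider where 1 can go in box 7.
row 7, column 2 is out (column 2 already has a 1).
row 7, column 3 is out (column 3 already has a 1).
row 8, column 3 is out (column 3 already has a 1).
row 9, column 3 is out (row 9 already has a 1).
So the only cell in box 7 that can hold 1 is row 8, column 1.
Therefore row 8, column 1 = 1.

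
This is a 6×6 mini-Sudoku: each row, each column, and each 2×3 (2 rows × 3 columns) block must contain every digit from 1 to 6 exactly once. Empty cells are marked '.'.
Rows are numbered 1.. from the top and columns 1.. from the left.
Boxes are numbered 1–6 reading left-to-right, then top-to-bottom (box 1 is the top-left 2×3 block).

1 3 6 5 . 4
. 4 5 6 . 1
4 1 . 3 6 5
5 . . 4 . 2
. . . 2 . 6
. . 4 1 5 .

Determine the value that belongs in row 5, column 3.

1

Cell row 5, column 3 itself could take any of {1, 3} by direct elimination.
Consider where 1 can go in column 3.
row 3, column 3 is out (row 3 already has a 1).
row 4, column 3 is out (box 3 already has a 1).
So the only cell in column 3 that can hold 1 is row 5, column 3.
Therefore row 5, column 3 = 1.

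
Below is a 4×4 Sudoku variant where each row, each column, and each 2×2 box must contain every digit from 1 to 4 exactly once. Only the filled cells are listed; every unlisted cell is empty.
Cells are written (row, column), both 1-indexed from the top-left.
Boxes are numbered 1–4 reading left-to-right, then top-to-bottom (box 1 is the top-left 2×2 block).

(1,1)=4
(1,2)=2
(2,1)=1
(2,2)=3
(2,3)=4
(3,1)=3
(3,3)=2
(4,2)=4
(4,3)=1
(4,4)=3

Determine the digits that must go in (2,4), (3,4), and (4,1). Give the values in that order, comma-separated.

2,4,2

For (2,4):
  Row 2 already contains {1, 3, 4}.
  Column 4 already contains {3}.
  Its 2×2 block (box 2) already contains {4}.
  The only value from 1–4 not eliminated is 2, so (2,4) = 2.
For (3,4):
  Row 3 already contains {2, 3}.
  Column 4 already contains {3}.
  Its 2×2 block (box 4) already contains {1, 2, 3}.
  The only value from 1–4 not eliminated is 4, so (3,4) = 4.
For (4,1):
  Row 4 already contains {1, 3, 4}.
  Column 1 already contains {1, 3, 4}.
  Its 2×2 block (box 3) already contains {3, 4}.
  The only value from 1–4 not eliminated is 2, so (4,1) = 2.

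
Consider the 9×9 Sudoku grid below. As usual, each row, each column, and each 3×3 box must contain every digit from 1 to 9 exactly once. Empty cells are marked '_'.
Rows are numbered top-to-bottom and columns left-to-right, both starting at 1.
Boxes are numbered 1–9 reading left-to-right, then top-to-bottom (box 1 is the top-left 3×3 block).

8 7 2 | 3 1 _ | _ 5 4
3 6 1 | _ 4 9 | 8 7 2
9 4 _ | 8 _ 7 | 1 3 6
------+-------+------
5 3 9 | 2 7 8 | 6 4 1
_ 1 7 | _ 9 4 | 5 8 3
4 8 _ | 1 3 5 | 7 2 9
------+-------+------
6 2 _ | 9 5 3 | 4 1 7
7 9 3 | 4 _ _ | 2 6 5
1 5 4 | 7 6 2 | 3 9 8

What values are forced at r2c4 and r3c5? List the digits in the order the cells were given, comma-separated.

For r2c4:
  Row 2 already contains {1, 2, 3, 4, 6, 7, 8, 9}.
  Column 4 already contains {1, 2, 3, 4, 7, 8, 9}.
  Its 3×3 block (box 2) already contains {1, 3, 4, 7, 8, 9}.
  The only value from 1–9 not eliminated is 5, so r2c4 = 5.
For r3c5:
  Row 3 already contains {1, 3, 4, 6, 7, 8, 9}.
  Column 5 already contains {1, 3, 4, 5, 6, 7, 9}.
  Its 3×3 block (box 2) already contains {1, 3, 4, 7, 8, 9}.
  The only value from 1–9 not eliminated is 2, so r3c5 = 2.

5,2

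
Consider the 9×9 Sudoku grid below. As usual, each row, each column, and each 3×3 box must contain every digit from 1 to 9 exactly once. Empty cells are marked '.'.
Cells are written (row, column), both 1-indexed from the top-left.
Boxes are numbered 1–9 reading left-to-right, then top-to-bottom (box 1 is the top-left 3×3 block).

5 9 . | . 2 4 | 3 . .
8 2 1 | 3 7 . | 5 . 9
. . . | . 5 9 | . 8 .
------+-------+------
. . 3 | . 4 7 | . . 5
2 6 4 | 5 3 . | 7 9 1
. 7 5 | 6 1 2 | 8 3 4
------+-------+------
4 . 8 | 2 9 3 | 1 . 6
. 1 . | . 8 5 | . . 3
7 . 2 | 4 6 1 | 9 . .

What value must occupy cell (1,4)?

8

Cell (1,4) itself could take any of {1, 8} by direct elimination.
Consider where 8 can go in row 1.
(1,3) is out (column 3 already has a 8).
(1,8) is out (column 8 already has a 8).
(1,9) is out (box 3 already has a 8).
So the only cell in row 1 that can hold 8 is (1,4).
Therefore (1,4) = 8.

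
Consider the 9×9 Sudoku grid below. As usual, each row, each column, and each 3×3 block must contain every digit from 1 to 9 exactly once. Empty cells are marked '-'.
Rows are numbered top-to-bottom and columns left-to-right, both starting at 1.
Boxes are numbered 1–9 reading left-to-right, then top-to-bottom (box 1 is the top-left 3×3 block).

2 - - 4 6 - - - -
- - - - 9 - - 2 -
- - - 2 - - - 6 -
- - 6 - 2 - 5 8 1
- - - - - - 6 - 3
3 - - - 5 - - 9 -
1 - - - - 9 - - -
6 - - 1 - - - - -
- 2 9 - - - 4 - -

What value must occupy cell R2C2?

6

Cell R2C2 itself could take any of {1, 3, 4, 5, 6, 7, 8} by direct elimination.
Consider where 6 can go in row 2.
R2C1 is out (column 1 already has a 6). R2C3 is out (column 3 already has a 6). R2C4 is out (box 2 already has a 6). R2C6 is out (box 2 already has a 6). The remaining empty cells in row 2 are similarly blocked.
So the only cell in row 2 that can hold 6 is R2C2.
Therefore R2C2 = 6.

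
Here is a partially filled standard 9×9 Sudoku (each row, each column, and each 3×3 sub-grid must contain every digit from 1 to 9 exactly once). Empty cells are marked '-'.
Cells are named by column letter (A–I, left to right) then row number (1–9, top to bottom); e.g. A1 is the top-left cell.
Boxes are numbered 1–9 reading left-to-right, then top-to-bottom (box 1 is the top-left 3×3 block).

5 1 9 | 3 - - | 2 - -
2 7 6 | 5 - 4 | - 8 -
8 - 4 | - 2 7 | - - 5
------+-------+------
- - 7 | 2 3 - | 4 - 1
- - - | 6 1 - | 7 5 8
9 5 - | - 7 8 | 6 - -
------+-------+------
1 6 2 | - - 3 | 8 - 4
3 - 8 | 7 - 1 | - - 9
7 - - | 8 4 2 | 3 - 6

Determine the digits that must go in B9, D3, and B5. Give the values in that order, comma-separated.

9,1,2

For B9:
  Row 9 already contains {2, 3, 4, 6, 7, 8}.
  Column B already contains {1, 5, 6, 7}.
  Its 3×3 block (box 7) already contains {1, 2, 3, 6, 7, 8}.
  The only value from 1–9 not eliminated is 9, so B9 = 9.
For D3:
  Consider where 1 can go in column D.
  D6 is out (box 5 already has a 1).
  D7 is out (row 7 already has a 1).
  So the only cell in column D that can hold 1 is D3.
  So D3 = 1.
For B5:
  Consider where 2 can go in column B.
  B3 is out (row 3 already has a 2).
  B4 is out (row 4 already has a 2).
  B8 is out (box 7 already has a 2).
  B9 is out (row 9 already has a 2).
  So the only cell in column B that can hold 2 is B5.
  So B5 = 2.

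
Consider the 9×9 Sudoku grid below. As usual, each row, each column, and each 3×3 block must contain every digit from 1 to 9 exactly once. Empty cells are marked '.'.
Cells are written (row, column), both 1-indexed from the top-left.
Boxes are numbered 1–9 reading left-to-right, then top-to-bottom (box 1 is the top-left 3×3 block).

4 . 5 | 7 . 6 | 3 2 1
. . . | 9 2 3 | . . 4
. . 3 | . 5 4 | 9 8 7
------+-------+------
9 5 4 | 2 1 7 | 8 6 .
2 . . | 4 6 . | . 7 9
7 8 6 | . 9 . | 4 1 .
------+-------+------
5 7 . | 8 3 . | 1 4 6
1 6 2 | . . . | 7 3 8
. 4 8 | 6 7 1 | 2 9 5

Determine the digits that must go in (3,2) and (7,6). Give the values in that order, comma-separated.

2,2

For (3,2):
  Consider where 2 can go in box 1.
  (1,2) is out (row 1 already has a 2).
  (2,1) is out (row 2 already has a 2).
  (2,2) is out (row 2 already has a 2).
  (2,3) is out (row 2 already has a 2).
  (3,1) is out (column 1 already has a 2).
  So the only cell in box 1 that can hold 2 is (3,2).
  So (3,2) = 2.
For (7,6):
  Consider where 2 can go in box 8.
  (8,4) is out (row 8 already has a 2).
  (8,5) is out (row 8 already has a 2).
  (8,6) is out (row 8 already has a 2).
  So the only cell in box 8 that can hold 2 is (7,6).
  So (7,6) = 2.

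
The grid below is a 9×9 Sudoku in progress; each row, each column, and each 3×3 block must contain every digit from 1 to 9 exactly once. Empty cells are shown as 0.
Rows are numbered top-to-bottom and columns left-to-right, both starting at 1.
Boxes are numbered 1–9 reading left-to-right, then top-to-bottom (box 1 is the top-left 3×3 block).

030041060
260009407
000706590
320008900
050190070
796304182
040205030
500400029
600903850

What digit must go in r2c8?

Row 2 already contains {2, 4, 6, 7, 9}.
Column 8 already contains {2, 3, 5, 6, 7, 8, 9}.
Its 3×3 block (box 3) already contains {4, 5, 6, 7, 9}.
The only value from 1–9 not eliminated is 1, so r2c8 = 1.

1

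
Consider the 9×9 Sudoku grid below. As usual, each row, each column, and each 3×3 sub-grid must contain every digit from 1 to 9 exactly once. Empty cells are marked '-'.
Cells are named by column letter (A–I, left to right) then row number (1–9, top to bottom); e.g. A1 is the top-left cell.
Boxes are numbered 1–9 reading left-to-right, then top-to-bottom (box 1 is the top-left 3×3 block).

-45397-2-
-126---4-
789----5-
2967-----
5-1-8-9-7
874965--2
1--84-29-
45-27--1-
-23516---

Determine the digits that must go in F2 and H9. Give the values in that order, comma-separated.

8,7

For F2:
  Row 2 already contains {1, 2, 4, 6}.
  Column F already contains {5, 6, 7}.
  Its 3×3 block (box 2) already contains {3, 6, 7, 9}.
  The only value from 1–9 not eliminated is 8, so F2 = 8.
For H9:
  Consider where 7 can go in column H.
  H4 is out (row 4 already has a 7).
  H5 is out (row 5 already has a 7).
  H6 is out (row 6 already has a 7).
  So the only cell in column H that can hold 7 is H9.
  So H9 = 7.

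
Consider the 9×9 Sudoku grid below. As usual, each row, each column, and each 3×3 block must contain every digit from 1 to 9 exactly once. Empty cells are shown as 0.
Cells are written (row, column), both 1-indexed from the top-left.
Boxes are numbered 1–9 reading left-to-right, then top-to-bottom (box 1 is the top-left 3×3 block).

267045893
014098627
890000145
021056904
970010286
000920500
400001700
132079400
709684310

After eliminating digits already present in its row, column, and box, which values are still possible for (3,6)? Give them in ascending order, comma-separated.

Row 3 already contains {1, 4, 5, 8, 9}.
Column 6 already contains {1, 4, 5, 6, 8, 9}.
Its 3×3 block (box 2) already contains {4, 5, 8, 9}.
Removing those from 1–9 leaves {2, 3, 7} as the candidates for (3,6).

2,3,7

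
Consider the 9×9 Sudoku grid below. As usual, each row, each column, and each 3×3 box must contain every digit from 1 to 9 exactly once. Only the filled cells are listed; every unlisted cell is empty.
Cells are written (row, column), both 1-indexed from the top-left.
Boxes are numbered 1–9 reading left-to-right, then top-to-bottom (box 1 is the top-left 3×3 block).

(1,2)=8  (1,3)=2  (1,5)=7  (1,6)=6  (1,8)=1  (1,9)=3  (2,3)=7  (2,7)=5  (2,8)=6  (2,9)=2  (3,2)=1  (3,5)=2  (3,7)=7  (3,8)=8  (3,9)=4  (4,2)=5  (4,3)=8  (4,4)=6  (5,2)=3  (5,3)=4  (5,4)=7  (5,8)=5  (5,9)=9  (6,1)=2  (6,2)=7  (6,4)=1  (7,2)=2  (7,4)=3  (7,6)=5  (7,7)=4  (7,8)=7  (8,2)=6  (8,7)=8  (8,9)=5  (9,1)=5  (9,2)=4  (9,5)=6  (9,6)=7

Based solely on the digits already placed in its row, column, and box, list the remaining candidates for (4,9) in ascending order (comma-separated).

Row 4 already contains {5, 6, 8}.
Column 9 already contains {2, 3, 4, 5, 9}.
Its 3×3 block (box 6) already contains {5, 9}.
Removing those from 1–9 leaves {1, 7} as the candidates for (4,9).

1,7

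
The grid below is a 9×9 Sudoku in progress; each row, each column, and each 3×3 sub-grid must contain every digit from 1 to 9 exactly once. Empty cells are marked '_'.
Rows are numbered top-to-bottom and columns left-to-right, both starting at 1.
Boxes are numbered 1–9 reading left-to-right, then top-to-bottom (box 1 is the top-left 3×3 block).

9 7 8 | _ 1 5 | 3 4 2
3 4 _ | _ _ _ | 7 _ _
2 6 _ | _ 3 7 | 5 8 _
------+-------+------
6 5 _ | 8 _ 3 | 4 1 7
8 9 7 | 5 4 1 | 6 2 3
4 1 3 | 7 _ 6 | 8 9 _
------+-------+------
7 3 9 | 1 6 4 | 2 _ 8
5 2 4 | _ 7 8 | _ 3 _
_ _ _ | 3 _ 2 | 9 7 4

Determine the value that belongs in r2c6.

Row 2 already contains {3, 4, 7}.
Column 6 already contains {1, 2, 3, 4, 5, 6, 7, 8}.
Its 3×3 block (box 2) already contains {1, 3, 5, 7}.
The only value from 1–9 not eliminated is 9, so r2c6 = 9.

9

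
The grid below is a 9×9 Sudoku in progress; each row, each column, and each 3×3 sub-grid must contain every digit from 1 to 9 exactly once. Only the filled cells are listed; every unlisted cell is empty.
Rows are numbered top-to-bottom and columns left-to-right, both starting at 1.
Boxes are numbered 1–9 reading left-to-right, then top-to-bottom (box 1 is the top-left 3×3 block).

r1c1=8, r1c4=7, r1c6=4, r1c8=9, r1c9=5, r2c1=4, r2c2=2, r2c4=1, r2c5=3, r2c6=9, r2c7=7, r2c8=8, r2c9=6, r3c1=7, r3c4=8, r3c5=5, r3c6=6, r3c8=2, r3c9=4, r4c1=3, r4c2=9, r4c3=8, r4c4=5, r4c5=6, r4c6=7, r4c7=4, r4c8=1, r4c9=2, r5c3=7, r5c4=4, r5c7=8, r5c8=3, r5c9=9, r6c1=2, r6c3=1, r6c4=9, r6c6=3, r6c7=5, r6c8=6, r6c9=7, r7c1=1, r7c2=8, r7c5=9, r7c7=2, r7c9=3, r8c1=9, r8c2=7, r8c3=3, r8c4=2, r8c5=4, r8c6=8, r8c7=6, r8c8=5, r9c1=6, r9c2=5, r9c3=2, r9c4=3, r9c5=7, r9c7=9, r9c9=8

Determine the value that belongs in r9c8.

Row 9 already contains {2, 3, 5, 6, 7, 8, 9}.
Column 8 already contains {1, 2, 3, 5, 6, 8, 9}.
Its 3×3 block (box 9) already contains {2, 3, 5, 6, 8, 9}.
The only value from 1–9 not eliminated is 4, so r9c8 = 4.

4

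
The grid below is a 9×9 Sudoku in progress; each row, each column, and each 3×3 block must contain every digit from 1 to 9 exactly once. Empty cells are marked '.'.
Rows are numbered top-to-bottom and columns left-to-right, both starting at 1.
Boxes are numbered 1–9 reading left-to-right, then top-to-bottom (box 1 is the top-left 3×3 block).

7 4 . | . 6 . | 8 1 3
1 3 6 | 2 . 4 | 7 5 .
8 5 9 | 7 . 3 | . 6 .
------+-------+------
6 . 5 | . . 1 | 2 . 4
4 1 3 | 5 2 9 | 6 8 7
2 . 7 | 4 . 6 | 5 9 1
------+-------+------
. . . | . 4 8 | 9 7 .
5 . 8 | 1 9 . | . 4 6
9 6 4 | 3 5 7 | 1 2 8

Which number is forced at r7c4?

Row 7 already contains {4, 7, 8, 9}.
Column 4 already contains {1, 2, 3, 4, 5, 7}.
Its 3×3 block (box 8) already contains {1, 3, 4, 5, 7, 8, 9}.
The only value from 1–9 not eliminated is 6, so r7c4 = 6.

6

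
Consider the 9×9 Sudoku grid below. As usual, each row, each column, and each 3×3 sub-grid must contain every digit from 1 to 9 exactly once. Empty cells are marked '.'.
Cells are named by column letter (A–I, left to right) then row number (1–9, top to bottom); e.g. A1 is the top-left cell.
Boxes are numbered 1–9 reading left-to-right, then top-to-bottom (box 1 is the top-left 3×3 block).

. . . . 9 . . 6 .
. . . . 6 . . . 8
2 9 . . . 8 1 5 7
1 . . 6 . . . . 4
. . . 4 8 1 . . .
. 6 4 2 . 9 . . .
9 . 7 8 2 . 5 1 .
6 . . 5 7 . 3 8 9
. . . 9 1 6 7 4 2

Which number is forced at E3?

4

Cell E3 itself could take any of {3, 4} by direct elimination.
Consider where 4 can go in row 3.
C3 is out (column C already has a 4).
D3 is out (column D already has a 4).
So the only cell in row 3 that can hold 4 is E3.
Therefore E3 = 4.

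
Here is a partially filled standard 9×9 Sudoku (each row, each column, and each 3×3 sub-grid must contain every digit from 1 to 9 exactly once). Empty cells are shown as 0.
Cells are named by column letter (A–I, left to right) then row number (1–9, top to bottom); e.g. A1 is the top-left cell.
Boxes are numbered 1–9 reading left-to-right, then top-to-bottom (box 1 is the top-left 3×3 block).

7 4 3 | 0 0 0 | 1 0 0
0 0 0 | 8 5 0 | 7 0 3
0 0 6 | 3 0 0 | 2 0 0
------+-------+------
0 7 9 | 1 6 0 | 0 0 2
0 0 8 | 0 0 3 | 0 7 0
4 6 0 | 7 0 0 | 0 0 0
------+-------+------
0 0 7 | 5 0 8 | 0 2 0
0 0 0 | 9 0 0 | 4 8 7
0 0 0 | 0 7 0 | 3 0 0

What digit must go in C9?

Cell C9 itself could take any of {1, 2, 4, 5} by direct elimination.
Consider where 4 can go in box 7.
A7 is out (column A already has a 4). B7 is out (column B already has a 4). A8 is out (row 8 already has a 4). B8 is out (row 8 already has a 4). The remaining empty cells in box 7 are similarly blocked.
So the only cell in box 7 that can hold 4 is C9.
Therefore C9 = 4.

4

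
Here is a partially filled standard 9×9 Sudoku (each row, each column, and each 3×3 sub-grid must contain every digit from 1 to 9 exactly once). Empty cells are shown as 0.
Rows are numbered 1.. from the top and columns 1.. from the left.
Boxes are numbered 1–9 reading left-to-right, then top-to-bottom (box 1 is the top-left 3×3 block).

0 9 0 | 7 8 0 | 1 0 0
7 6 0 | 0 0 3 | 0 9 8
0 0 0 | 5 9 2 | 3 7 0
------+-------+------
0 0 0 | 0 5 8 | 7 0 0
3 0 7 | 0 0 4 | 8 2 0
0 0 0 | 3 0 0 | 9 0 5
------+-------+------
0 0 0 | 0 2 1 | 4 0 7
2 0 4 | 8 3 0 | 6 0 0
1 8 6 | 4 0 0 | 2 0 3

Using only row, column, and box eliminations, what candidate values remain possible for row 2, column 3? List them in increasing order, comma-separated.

Row 2 already contains {3, 6, 7, 8, 9}.
Column 3 already contains {4, 6, 7}.
Its 3×3 block (box 1) already contains {6, 7, 9}.
Removing those from 1–9 leaves {1, 2, 5} as the candidates for row 2, column 3.

1,2,5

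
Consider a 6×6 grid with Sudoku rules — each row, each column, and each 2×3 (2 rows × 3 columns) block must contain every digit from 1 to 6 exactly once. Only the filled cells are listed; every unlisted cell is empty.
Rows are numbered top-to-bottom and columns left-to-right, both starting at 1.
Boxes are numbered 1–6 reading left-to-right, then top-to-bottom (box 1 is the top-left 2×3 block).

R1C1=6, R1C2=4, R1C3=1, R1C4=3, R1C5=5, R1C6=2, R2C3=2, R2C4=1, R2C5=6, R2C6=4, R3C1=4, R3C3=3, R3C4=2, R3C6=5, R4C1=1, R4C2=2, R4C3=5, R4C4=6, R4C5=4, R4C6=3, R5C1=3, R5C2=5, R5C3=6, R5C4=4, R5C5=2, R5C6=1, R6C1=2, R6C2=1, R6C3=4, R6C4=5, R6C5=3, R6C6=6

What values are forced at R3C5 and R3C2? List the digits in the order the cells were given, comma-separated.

1,6

For R3C5:
  Row 3 already contains {2, 3, 4, 5}.
  Column 5 already contains {2, 3, 4, 5, 6}.
  Its 2×3 block (box 4) already contains {2, 3, 4, 5, 6}.
  The only value from 1–6 not eliminated is 1, so R3C5 = 1.
For R3C2:
  Row 3 already contains {2, 3, 4, 5}.
  Column 2 already contains {1, 2, 4, 5}.
  Its 2×3 block (box 3) already contains {1, 2, 3, 4, 5}.
  The only value from 1–6 not eliminated is 6, so R3C2 = 6.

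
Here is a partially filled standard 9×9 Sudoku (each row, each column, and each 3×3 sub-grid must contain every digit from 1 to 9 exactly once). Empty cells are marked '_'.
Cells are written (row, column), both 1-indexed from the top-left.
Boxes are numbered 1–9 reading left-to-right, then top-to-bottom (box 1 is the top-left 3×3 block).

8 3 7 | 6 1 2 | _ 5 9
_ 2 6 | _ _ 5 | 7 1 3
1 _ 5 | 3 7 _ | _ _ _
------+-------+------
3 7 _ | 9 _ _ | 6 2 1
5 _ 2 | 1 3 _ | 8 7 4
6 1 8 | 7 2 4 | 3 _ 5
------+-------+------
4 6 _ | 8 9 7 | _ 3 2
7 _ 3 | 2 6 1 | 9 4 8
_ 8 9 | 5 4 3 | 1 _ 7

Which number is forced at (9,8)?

Row 9 already contains {1, 3, 4, 5, 7, 8, 9}.
Column 8 already contains {1, 2, 3, 4, 5, 7}.
Its 3×3 block (box 9) already contains {1, 2, 3, 4, 7, 8, 9}.
The only value from 1–9 not eliminated is 6, so (9,8) = 6.

6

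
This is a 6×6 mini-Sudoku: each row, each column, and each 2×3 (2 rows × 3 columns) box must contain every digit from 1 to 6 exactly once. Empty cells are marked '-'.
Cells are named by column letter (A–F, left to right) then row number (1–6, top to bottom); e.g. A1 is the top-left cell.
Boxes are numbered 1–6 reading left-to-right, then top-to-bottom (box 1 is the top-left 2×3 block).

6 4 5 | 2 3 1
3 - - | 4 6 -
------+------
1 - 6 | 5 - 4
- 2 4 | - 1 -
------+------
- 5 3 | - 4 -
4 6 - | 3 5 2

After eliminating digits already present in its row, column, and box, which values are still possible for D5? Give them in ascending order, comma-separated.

Row 5 already contains {3, 4, 5}.
Column D already contains {2, 3, 4, 5}.
Its 2×3 block (box 6) already contains {2, 3, 4, 5}.
Removing those from 1–6 leaves {1, 6} as the candidates for D5.

1,6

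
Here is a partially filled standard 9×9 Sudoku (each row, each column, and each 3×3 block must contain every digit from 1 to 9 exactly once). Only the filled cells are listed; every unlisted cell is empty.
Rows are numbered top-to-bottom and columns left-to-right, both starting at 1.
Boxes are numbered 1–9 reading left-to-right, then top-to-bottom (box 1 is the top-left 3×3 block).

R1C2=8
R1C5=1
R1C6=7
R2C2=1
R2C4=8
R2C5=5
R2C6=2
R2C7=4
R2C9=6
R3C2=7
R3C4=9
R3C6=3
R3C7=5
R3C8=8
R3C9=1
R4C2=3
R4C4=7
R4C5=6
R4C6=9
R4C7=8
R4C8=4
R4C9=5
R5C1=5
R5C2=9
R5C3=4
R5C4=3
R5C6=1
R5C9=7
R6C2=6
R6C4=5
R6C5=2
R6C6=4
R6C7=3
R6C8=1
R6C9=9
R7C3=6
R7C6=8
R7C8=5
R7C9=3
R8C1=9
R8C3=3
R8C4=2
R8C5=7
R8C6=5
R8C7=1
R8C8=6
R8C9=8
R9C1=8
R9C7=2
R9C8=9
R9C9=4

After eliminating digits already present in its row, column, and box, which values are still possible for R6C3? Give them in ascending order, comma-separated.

7,8

Row 6 already contains {1, 2, 3, 4, 5, 6, 9}.
Column 3 already contains {3, 4, 6}.
Its 3×3 block (box 4) already contains {3, 4, 5, 6, 9}.
Removing those from 1–9 leaves {7, 8} as the candidates for R6C3.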